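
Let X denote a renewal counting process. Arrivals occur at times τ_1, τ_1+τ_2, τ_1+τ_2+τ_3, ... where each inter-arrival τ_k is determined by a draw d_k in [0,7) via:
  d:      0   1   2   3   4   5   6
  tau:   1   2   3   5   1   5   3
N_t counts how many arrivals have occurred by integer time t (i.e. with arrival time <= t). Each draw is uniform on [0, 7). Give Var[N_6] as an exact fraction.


10385232108/13841287201

Inter-arrival values over d=0..6: [1, 2, 3, 5, 1, 5, 3]
Each d has probability 1/7, so the pmf of τ is: f(1) = 2/7, f(2) = 1/7, f(3) = 2/7, f(5) = 2/7
Let p_n(j) = P(N_n = j), with p_0 = [1]. Condition on τ_1: p_n(0) = P(τ > n), and for j >= 1, p_n(j) = Σ_{k<=n} f(k)·p_{n−k}(j−1)
p_1 = [5/7, 2/7]  (j = 0..1)
p_2 = [4/7, 17/49, 4/49]  (j = 0..2)
p_3 = [2/7, 27/49, 48/343, 8/343]  (j = 0..3)
p_4 = [2/7, 18/49, 99/343, 124/2401, 16/2401]  (j = 0..4)
p_5 = [0, 4/7, 97/343, 302/2401, 304/16807, 32/16807]  (j = 0..5)
p_6 = [0, 16/49, 156/343, 389/2401, 120/2401, 720/117649, 64/117649]  (j = 0..6)
E[N_6] = Σ j·p_6(j) = 230119/117649;  E[N_6²] = Σ j²·p_6(j) = 538381/117649
Var[N_6] = 538381/117649 − (230119/117649)² = 10385232108/13841287201


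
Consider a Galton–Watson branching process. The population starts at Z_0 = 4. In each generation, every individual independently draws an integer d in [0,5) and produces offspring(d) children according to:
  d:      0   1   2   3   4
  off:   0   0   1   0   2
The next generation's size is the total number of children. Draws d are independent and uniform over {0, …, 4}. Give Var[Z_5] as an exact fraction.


Outcome values over d=0..4: [0, 0, 1, 0, 2]
Σy = 3, Σy² = 5, M = 5
μ = 3/5 = 3/5,  σ² = 5/5 − (3/5)² = 16/25
V_0 = 0, E_0 = 4
V_1 = 16/25·E_0 + (3/5)²·V_0 = 64/25;  E_1 = 12/5
V_2 = 16/25·E_1 + (3/5)²·V_1 = 1536/625;  E_2 = 36/25
V_3 = 16/25·E_2 + (3/5)²·V_2 = 28224/15625;  E_3 = 108/125
V_4 = 16/25·E_3 + (3/5)²·V_3 = 470016/390625;  E_4 = 324/625
V_5 = 16/25·E_4 + (3/5)²·V_4 = 7470144/9765625;  E_5 = 972/3125

7470144/9765625


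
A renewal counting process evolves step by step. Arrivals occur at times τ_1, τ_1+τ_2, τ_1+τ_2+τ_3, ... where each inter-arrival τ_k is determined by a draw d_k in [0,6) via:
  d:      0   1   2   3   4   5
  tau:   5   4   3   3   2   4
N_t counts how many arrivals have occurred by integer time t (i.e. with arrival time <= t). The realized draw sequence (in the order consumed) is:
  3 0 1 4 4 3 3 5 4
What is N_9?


2

draw d_1=3: τ_1=3, arrival time A_1=3
draw d_2=0: τ_2=5, arrival time A_2=8
draw d_3=1: τ_3=4, arrival time A_3=12
draw d_4=4: τ_4=2, arrival time A_4=14
draw d_5=4: τ_5=2, arrival time A_5=16
draw d_6=3: τ_6=3, arrival time A_6=19
draw d_7=3: τ_7=3, arrival time A_7=22
draw d_8=5: τ_8=4, arrival time A_8=26
draw d_9=4: τ_9=2, arrival time A_9=28
N_t over t=0..9: 0:0 1:0 2:0 3:1 4:1 5:1 6:1 7:1 8:2 9:2


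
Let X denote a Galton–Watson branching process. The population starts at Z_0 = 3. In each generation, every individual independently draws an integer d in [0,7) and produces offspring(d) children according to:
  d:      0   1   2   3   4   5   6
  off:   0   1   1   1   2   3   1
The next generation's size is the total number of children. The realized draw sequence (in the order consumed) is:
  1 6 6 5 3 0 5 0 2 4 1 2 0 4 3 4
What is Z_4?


gen 0: Z_0=3, draws=[1, 6, 6], offspring=[1, 1, 1], Z_1=3
gen 1: Z_1=3, draws=[5, 3, 0], offspring=[3, 1, 0], Z_2=4
gen 2: Z_2=4, draws=[5, 0, 2, 4], offspring=[3, 0, 1, 2], Z_3=6
gen 3: Z_3=6, draws=[1, 2, 0, 4, 3, 4], offspring=[1, 1, 0, 2, 1, 2], Z_4=7

7


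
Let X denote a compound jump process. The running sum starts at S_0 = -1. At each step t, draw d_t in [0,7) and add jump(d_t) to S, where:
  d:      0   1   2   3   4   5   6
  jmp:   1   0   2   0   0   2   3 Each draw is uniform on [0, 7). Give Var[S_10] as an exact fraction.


Outcome values over d=0..6: [1, 0, 2, 0, 0, 2, 3]
Σy = 8, Σy² = 18, M = 7
μ = 8/7 = 8/7,  σ² = 18/7 − (8/7)² = 62/49
Independent increments: Var[S_10] = 10·σ² = 10·(62/49) = 620/49

620/49


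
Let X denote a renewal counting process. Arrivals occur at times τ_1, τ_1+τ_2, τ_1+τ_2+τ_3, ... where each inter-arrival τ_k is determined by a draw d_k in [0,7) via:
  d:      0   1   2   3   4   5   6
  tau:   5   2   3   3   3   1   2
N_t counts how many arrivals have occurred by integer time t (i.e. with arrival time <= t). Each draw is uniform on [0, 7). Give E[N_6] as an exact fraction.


235866/117649

Inter-arrival values over d=0..6: [5, 2, 3, 3, 3, 1, 2]
Each d has probability 1/7, so the pmf of τ is: f(1) = 1/7, f(2) = 2/7, f(3) = 3/7, f(5) = 1/7
Renewal equation for m(n) = E[N_n]: condition on τ_1 = k (if k <= n, one arrival plus a fresh copy on the remaining n−k steps): m(n) = F(n) + Σ_{k<=n} f(k)·m(n−k), where F(n) = P(τ <= n) and m(0) = 0
m(1) = F(1) = 1/7
m(2) = F(2) + f(1)·m(1) = 3/7 + 1/7·1/7 = 22/49
m(3) = F(3) + f(1)·m(2) + f(2)·m(1) = 6/7 + 1/7·22/49 + 2/7·1/7 = 330/343
m(4) = F(4) + f(1)·m(3) + f(2)·m(2) + f(3)·m(1) = 6/7 + 1/7·330/343 + 2/7·22/49 + 3/7·1/7 = 2843/2401
m(5) = F(5) + f(1)·m(4) + f(2)·m(3) + f(3)·m(2) = 1 + 1/7·2843/2401 + 2/7·330/343 + 3/7·22/49 = 27504/16807
m(6) = F(6) + f(1)·m(5) + f(2)·m(4) + f(3)·m(3) + f(5)·m(1) = 1 + 1/7·27504/16807 + 2/7·2843/2401 + 3/7·330/343 + 1/7·1/7 = 235866/117649
E[N_6] = m(6) = 235866/117649


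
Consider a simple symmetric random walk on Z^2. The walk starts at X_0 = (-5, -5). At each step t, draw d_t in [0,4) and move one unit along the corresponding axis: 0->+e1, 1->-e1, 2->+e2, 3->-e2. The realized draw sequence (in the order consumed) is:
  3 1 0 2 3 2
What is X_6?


(-5, -5)

t=0: X=(-5, -5), d=3 → -e2, X_1=(-5, -6)
t=1: X=(-5, -6), d=1 → -e1, X_2=(-6, -6)
t=2: X=(-6, -6), d=0 → +e1, X_3=(-5, -6)
t=3: X=(-5, -6), d=2 → +e2, X_4=(-5, -5)
t=4: X=(-5, -5), d=3 → -e2, X_5=(-5, -6)
t=5: X=(-5, -6), d=2 → +e2, X_6=(-5, -5)


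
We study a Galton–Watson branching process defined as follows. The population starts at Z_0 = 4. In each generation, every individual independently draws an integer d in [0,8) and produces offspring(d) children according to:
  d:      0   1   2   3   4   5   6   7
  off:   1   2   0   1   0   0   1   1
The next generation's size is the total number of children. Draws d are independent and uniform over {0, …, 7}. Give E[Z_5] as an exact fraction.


Outcome values over d=0..7: [1, 2, 0, 1, 0, 0, 1, 1]
Σy = 6, Σy² = 8, M = 8
μ = 6/8 = 3/4,  σ² = 8/8 − (3/4)² = 7/16
E[Z_0] = 4
E[Z_1] = 3/4·E[Z_0] = 3
E[Z_2] = 3/4·E[Z_1] = 9/4
E[Z_3] = 3/4·E[Z_2] = 27/16
E[Z_4] = 3/4·E[Z_3] = 81/64
E[Z_5] = 3/4·E[Z_4] = 243/256

243/256


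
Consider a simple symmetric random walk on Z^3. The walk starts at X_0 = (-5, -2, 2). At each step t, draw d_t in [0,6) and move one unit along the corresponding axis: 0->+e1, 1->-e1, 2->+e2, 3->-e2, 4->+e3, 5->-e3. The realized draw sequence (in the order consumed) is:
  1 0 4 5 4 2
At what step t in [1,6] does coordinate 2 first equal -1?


t=0: X=(-5, -2, 2), d=1 → -e1, X_1=(-6, -2, 2)
t=1: X=(-6, -2, 2), d=0 → +e1, X_2=(-5, -2, 2)
t=2: X=(-5, -2, 2), d=4 → +e3, X_3=(-5, -2, 3)
t=3: X=(-5, -2, 3), d=5 → -e3, X_4=(-5, -2, 2)
t=4: X=(-5, -2, 2), d=4 → +e3, X_5=(-5, -2, 3)
t=5: X=(-5, -2, 3), d=2 → +e2, X_6=(-5, -1, 3)

6


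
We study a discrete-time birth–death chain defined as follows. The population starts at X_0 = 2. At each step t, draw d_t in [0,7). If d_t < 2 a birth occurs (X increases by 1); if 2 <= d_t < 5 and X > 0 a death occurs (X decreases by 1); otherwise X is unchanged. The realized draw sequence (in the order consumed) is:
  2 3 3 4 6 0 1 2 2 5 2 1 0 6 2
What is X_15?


1

t=0: X=2, d=2 → death, X_1=1
t=1: X=1, d=3 → death, X_2=0
t=2: X=0, d=3 → hold, X_3=0
t=3: X=0, d=4 → hold, X_4=0
t=4: X=0, d=6 → hold, X_5=0
t=5: X=0, d=0 → birth, X_6=1
t=6: X=1, d=1 → birth, X_7=2
t=7: X=2, d=2 → death, X_8=1
t=8: X=1, d=2 → death, X_9=0
t=9: X=0, d=5 → hold, X_10=0
t=10: X=0, d=2 → hold, X_11=0
t=11: X=0, d=1 → birth, X_12=1
t=12: X=1, d=0 → birth, X_13=2
t=13: X=2, d=6 → hold, X_14=2
t=14: X=2, d=2 → death, X_15=1


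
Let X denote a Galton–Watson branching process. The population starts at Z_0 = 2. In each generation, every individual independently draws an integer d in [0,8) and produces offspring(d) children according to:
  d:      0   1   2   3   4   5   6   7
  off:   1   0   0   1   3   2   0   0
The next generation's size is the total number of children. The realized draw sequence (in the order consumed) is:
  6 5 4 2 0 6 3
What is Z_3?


gen 0: Z_0=2, draws=[6, 5], offspring=[0, 2], Z_1=2
gen 1: Z_1=2, draws=[4, 2], offspring=[3, 0], Z_2=3
gen 2: Z_2=3, draws=[0, 6, 3], offspring=[1, 0, 1], Z_3=2

2


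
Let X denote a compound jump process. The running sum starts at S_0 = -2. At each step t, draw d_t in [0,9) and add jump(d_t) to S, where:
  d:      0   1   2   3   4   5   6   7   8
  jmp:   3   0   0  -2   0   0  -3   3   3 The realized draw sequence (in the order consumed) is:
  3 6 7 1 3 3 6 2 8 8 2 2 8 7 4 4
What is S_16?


1

t=0: S=-2, d=3, jump=-2, S_1=-4
t=1: S=-4, d=6, jump=-3, S_2=-7
t=2: S=-7, d=7, jump=3, S_3=-4
t=3: S=-4, d=1, jump=0, S_4=-4
t=4: S=-4, d=3, jump=-2, S_5=-6
t=5: S=-6, d=3, jump=-2, S_6=-8
t=6: S=-8, d=6, jump=-3, S_7=-11
t=7: S=-11, d=2, jump=0, S_8=-11
t=8: S=-11, d=8, jump=3, S_9=-8
t=9: S=-8, d=8, jump=3, S_10=-5
t=10: S=-5, d=2, jump=0, S_11=-5
t=11: S=-5, d=2, jump=0, S_12=-5
t=12: S=-5, d=8, jump=3, S_13=-2
t=13: S=-2, d=7, jump=3, S_14=1
t=14: S=1, d=4, jump=0, S_15=1
t=15: S=1, d=4, jump=0, S_16=1


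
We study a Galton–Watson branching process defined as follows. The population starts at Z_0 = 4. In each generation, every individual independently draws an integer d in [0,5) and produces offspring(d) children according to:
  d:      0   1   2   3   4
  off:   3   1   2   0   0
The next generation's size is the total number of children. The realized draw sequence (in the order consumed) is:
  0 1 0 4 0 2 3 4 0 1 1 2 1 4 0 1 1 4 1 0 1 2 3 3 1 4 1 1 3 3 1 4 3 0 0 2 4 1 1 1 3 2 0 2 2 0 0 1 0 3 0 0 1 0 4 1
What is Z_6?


gen 0: Z_0=4, draws=[0, 1, 0, 4], offspring=[3, 1, 3, 0], Z_1=7
gen 1: Z_1=7, draws=[0, 2, 3, 4, 0, 1, 1], offspring=[3, 2, 0, 0, 3, 1, 1], Z_2=10
gen 2: Z_2=10, draws=[2, 1, 4, 0, 1, 1, 4, 1, 0, 1], offspring=[2, 1, 0, 3, 1, 1, 0, 1, 3, 1], Z_3=13
gen 3: Z_3=13, draws=[2, 3, 3, 1, 4, 1, 1, 3, 3, 1, 4, 3, 0], offspring=[2, 0, 0, 1, 0, 1, 1, 0, 0, 1, 0, 0, 3], Z_4=9
gen 4: Z_4=9, draws=[0, 2, 4, 1, 1, 1, 3, 2, 0], offspring=[3, 2, 0, 1, 1, 1, 0, 2, 3], Z_5=13
gen 5: Z_5=13, draws=[2, 2, 0, 0, 1, 0, 3, 0, 0, 1, 0, 4, 1], offspring=[2, 2, 3, 3, 1, 3, 0, 3, 3, 1, 3, 0, 1], Z_6=25

25


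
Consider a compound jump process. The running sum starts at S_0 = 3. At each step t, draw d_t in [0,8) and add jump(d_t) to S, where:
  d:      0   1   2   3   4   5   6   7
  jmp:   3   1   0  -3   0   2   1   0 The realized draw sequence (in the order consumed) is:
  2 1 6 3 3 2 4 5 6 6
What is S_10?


t=0: S=3, d=2, jump=0, S_1=3
t=1: S=3, d=1, jump=1, S_2=4
t=2: S=4, d=6, jump=1, S_3=5
t=3: S=5, d=3, jump=-3, S_4=2
t=4: S=2, d=3, jump=-3, S_5=-1
t=5: S=-1, d=2, jump=0, S_6=-1
t=6: S=-1, d=4, jump=0, S_7=-1
t=7: S=-1, d=5, jump=2, S_8=1
t=8: S=1, d=6, jump=1, S_9=2
t=9: S=2, d=6, jump=1, S_10=3

3


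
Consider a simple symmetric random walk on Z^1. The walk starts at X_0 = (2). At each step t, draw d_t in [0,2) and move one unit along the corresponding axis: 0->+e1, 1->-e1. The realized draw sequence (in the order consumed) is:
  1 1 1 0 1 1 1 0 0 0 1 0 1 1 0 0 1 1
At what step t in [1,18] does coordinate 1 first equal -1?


t=0: X=(2), d=1 → -e1, X_1=(1)
t=1: X=(1), d=1 → -e1, X_2=(0)
t=2: X=(0), d=1 → -e1, X_3=(-1)
t=3: X=(-1), d=0 → +e1, X_4=(0)
t=4: X=(0), d=1 → -e1, X_5=(-1)
t=5: X=(-1), d=1 → -e1, X_6=(-2)
t=6: X=(-2), d=1 → -e1, X_7=(-3)
t=7: X=(-3), d=0 → +e1, X_8=(-2)
t=8: X=(-2), d=0 → +e1, X_9=(-1)
t=9: X=(-1), d=0 → +e1, X_10=(0)
t=10: X=(0), d=1 → -e1, X_11=(-1)
t=11: X=(-1), d=0 → +e1, X_12=(0)
t=12: X=(0), d=1 → -e1, X_13=(-1)
t=13: X=(-1), d=1 → -e1, X_14=(-2)
t=14: X=(-2), d=0 → +e1, X_15=(-1)
t=15: X=(-1), d=0 → +e1, X_16=(0)
t=16: X=(0), d=1 → -e1, X_17=(-1)
t=17: X=(-1), d=1 → -e1, X_18=(-2)

3


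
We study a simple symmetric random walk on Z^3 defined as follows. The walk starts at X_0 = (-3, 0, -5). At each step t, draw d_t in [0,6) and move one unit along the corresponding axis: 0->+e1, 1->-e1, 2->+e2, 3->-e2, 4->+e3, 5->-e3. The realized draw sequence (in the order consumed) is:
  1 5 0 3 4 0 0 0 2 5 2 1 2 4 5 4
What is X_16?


t=0: X=(-3, 0, -5), d=1 → -e1, X_1=(-4, 0, -5)
t=1: X=(-4, 0, -5), d=5 → -e3, X_2=(-4, 0, -6)
t=2: X=(-4, 0, -6), d=0 → +e1, X_3=(-3, 0, -6)
t=3: X=(-3, 0, -6), d=3 → -e2, X_4=(-3, -1, -6)
t=4: X=(-3, -1, -6), d=4 → +e3, X_5=(-3, -1, -5)
t=5: X=(-3, -1, -5), d=0 → +e1, X_6=(-2, -1, -5)
t=6: X=(-2, -1, -5), d=0 → +e1, X_7=(-1, -1, -5)
t=7: X=(-1, -1, -5), d=0 → +e1, X_8=(0, -1, -5)
t=8: X=(0, -1, -5), d=2 → +e2, X_9=(0, 0, -5)
t=9: X=(0, 0, -5), d=5 → -e3, X_10=(0, 0, -6)
t=10: X=(0, 0, -6), d=2 → +e2, X_11=(0, 1, -6)
t=11: X=(0, 1, -6), d=1 → -e1, X_12=(-1, 1, -6)
t=12: X=(-1, 1, -6), d=2 → +e2, X_13=(-1, 2, -6)
t=13: X=(-1, 2, -6), d=4 → +e3, X_14=(-1, 2, -5)
t=14: X=(-1, 2, -5), d=5 → -e3, X_15=(-1, 2, -6)
t=15: X=(-1, 2, -6), d=4 → +e3, X_16=(-1, 2, -5)

(-1, 2, -5)


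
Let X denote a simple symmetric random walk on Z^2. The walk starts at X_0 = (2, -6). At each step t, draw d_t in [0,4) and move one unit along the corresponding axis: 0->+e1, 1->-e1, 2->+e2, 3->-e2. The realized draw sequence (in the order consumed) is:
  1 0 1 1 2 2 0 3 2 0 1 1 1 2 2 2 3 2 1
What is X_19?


t=0: X=(2, -6), d=1 → -e1, X_1=(1, -6)
t=1: X=(1, -6), d=0 → +e1, X_2=(2, -6)
t=2: X=(2, -6), d=1 → -e1, X_3=(1, -6)
t=3: X=(1, -6), d=1 → -e1, X_4=(0, -6)
t=4: X=(0, -6), d=2 → +e2, X_5=(0, -5)
t=5: X=(0, -5), d=2 → +e2, X_6=(0, -4)
t=6: X=(0, -4), d=0 → +e1, X_7=(1, -4)
t=7: X=(1, -4), d=3 → -e2, X_8=(1, -5)
t=8: X=(1, -5), d=2 → +e2, X_9=(1, -4)
t=9: X=(1, -4), d=0 → +e1, X_10=(2, -4)
t=10: X=(2, -4), d=1 → -e1, X_11=(1, -4)
t=11: X=(1, -4), d=1 → -e1, X_12=(0, -4)
t=12: X=(0, -4), d=1 → -e1, X_13=(-1, -4)
t=13: X=(-1, -4), d=2 → +e2, X_14=(-1, -3)
t=14: X=(-1, -3), d=2 → +e2, X_15=(-1, -2)
t=15: X=(-1, -2), d=2 → +e2, X_16=(-1, -1)
t=16: X=(-1, -1), d=3 → -e2, X_17=(-1, -2)
t=17: X=(-1, -2), d=2 → +e2, X_18=(-1, -1)
t=18: X=(-1, -1), d=1 → -e1, X_19=(-2, -1)

(-2, -1)


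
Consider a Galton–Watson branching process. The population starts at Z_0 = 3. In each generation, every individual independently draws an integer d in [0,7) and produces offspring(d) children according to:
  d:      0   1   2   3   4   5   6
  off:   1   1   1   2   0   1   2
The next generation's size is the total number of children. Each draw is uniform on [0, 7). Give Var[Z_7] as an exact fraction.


20032137461760/678223072849

Outcome values over d=0..6: [1, 1, 1, 2, 0, 1, 2]
Σy = 8, Σy² = 12, M = 7
μ = 8/7 = 8/7,  σ² = 12/7 − (8/7)² = 20/49
V_0 = 0, E_0 = 3
V_1 = 20/49·E_0 + (8/7)²·V_0 = 60/49;  E_1 = 24/7
V_2 = 20/49·E_1 + (8/7)²·V_1 = 7200/2401;  E_2 = 192/49
V_3 = 20/49·E_2 + (8/7)²·V_2 = 648960/117649;  E_3 = 1536/343
V_4 = 20/49·E_3 + (8/7)²·V_3 = 52070400/5764801;  E_4 = 12288/2401
V_5 = 20/49·E_4 + (8/7)²·V_4 = 3922575360/282475249;  E_5 = 98304/16807
V_6 = 20/49·E_5 + (8/7)²·V_5 = 284088729600/13841287201;  E_6 = 786432/117649
V_7 = 20/49·E_6 + (8/7)²·V_6 = 20032137461760/678223072849;  E_7 = 6291456/823543


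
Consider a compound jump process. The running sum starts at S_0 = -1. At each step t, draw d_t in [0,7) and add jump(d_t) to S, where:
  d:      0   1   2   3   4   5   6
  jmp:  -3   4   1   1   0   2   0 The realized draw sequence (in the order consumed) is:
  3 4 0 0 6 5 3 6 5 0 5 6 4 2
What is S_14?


-1

t=0: S=-1, d=3, jump=1, S_1=0
t=1: S=0, d=4, jump=0, S_2=0
t=2: S=0, d=0, jump=-3, S_3=-3
t=3: S=-3, d=0, jump=-3, S_4=-6
t=4: S=-6, d=6, jump=0, S_5=-6
t=5: S=-6, d=5, jump=2, S_6=-4
t=6: S=-4, d=3, jump=1, S_7=-3
t=7: S=-3, d=6, jump=0, S_8=-3
t=8: S=-3, d=5, jump=2, S_9=-1
t=9: S=-1, d=0, jump=-3, S_10=-4
t=10: S=-4, d=5, jump=2, S_11=-2
t=11: S=-2, d=6, jump=0, S_12=-2
t=12: S=-2, d=4, jump=0, S_13=-2
t=13: S=-2, d=2, jump=1, S_14=-1


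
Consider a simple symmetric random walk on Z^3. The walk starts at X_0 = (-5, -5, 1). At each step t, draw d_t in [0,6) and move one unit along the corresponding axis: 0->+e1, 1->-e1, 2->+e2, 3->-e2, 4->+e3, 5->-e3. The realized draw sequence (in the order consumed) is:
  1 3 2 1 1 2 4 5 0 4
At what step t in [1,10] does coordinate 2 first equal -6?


2

t=0: X=(-5, -5, 1), d=1 → -e1, X_1=(-6, -5, 1)
t=1: X=(-6, -5, 1), d=3 → -e2, X_2=(-6, -6, 1)
t=2: X=(-6, -6, 1), d=2 → +e2, X_3=(-6, -5, 1)
t=3: X=(-6, -5, 1), d=1 → -e1, X_4=(-7, -5, 1)
t=4: X=(-7, -5, 1), d=1 → -e1, X_5=(-8, -5, 1)
t=5: X=(-8, -5, 1), d=2 → +e2, X_6=(-8, -4, 1)
t=6: X=(-8, -4, 1), d=4 → +e3, X_7=(-8, -4, 2)
t=7: X=(-8, -4, 2), d=5 → -e3, X_8=(-8, -4, 1)
t=8: X=(-8, -4, 1), d=0 → +e1, X_9=(-7, -4, 1)
t=9: X=(-7, -4, 1), d=4 → +e3, X_10=(-7, -4, 2)


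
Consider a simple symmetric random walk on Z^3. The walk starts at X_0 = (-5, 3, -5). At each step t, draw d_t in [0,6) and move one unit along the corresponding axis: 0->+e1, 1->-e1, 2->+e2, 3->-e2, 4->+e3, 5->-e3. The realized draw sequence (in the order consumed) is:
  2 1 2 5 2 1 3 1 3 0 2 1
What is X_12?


(-8, 5, -6)

t=0: X=(-5, 3, -5), d=2 → +e2, X_1=(-5, 4, -5)
t=1: X=(-5, 4, -5), d=1 → -e1, X_2=(-6, 4, -5)
t=2: X=(-6, 4, -5), d=2 → +e2, X_3=(-6, 5, -5)
t=3: X=(-6, 5, -5), d=5 → -e3, X_4=(-6, 5, -6)
t=4: X=(-6, 5, -6), d=2 → +e2, X_5=(-6, 6, -6)
t=5: X=(-6, 6, -6), d=1 → -e1, X_6=(-7, 6, -6)
t=6: X=(-7, 6, -6), d=3 → -e2, X_7=(-7, 5, -6)
t=7: X=(-7, 5, -6), d=1 → -e1, X_8=(-8, 5, -6)
t=8: X=(-8, 5, -6), d=3 → -e2, X_9=(-8, 4, -6)
t=9: X=(-8, 4, -6), d=0 → +e1, X_10=(-7, 4, -6)
t=10: X=(-7, 4, -6), d=2 → +e2, X_11=(-7, 5, -6)
t=11: X=(-7, 5, -6), d=1 → -e1, X_12=(-8, 5, -6)


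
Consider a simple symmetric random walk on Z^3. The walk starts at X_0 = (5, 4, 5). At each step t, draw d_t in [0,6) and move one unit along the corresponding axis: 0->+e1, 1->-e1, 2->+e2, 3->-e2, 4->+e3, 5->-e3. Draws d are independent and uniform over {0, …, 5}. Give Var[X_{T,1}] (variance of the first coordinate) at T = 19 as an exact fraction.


19/3

Outcome values over d=0..5: [1, -1, 0, 0, 0, 0]
Σy = 0, Σy² = 2, M = 6
μ = 0/6 = 0,  σ² = 2/6 − (0)² = 1/3
Independent increments: Var[X_19] = 19·σ² = 19·(1/3) = 19/3


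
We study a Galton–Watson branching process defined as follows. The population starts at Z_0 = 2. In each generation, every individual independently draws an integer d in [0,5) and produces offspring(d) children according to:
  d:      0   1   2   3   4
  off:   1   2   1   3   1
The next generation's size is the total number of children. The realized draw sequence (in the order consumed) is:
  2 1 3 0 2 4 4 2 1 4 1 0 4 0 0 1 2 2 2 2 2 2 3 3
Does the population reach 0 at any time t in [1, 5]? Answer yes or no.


gen 0: Z_0=2, draws=[2, 1], offspring=[1, 2], Z_1=3
gen 1: Z_1=3, draws=[3, 0, 2], offspring=[3, 1, 1], Z_2=5
gen 2: Z_2=5, draws=[4, 4, 2, 1, 4], offspring=[1, 1, 1, 2, 1], Z_3=6
gen 3: Z_3=6, draws=[1, 0, 4, 0, 0, 1], offspring=[2, 1, 1, 1, 1, 2], Z_4=8
gen 4: Z_4=8, draws=[2, 2, 2, 2, 2, 2, 3, 3], offspring=[1, 1, 1, 1, 1, 1, 3, 3], Z_5=12

no


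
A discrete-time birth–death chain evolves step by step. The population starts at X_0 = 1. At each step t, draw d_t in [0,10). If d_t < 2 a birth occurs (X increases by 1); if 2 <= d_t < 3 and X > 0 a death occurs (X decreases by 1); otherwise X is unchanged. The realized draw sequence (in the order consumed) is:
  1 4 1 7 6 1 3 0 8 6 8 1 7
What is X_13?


6

t=0: X=1, d=1 → birth, X_1=2
t=1: X=2, d=4 → hold, X_2=2
t=2: X=2, d=1 → birth, X_3=3
t=3: X=3, d=7 → hold, X_4=3
t=4: X=3, d=6 → hold, X_5=3
t=5: X=3, d=1 → birth, X_6=4
t=6: X=4, d=3 → hold, X_7=4
t=7: X=4, d=0 → birth, X_8=5
t=8: X=5, d=8 → hold, X_9=5
t=9: X=5, d=6 → hold, X_10=5
t=10: X=5, d=8 → hold, X_11=5
t=11: X=5, d=1 → birth, X_12=6
t=12: X=6, d=7 → hold, X_13=6


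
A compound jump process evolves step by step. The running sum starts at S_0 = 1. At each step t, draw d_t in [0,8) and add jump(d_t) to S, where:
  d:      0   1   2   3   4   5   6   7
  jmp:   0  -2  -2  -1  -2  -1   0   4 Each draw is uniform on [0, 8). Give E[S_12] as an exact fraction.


Outcome values over d=0..7: [0, -2, -2, -1, -2, -1, 0, 4]
Σy = -4, Σy² = 30, M = 8
μ = -4/8 = -1/2,  σ² = 30/8 − (-1/2)² = 7/2
E[S_12] = 1 + 12·(-1/2) = -5

-5


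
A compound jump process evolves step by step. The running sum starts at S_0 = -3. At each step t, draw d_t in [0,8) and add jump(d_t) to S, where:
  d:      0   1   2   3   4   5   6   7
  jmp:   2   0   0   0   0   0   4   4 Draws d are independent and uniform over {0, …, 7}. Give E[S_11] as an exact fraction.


43/4

Outcome values over d=0..7: [2, 0, 0, 0, 0, 0, 4, 4]
Σy = 10, Σy² = 36, M = 8
μ = 10/8 = 5/4,  σ² = 36/8 − (5/4)² = 47/16
E[S_11] = -3 + 11·(5/4) = 43/4


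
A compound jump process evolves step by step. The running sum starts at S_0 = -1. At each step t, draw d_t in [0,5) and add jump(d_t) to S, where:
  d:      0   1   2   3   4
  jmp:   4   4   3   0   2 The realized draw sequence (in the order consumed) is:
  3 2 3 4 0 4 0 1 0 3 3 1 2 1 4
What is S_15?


35

t=0: S=-1, d=3, jump=0, S_1=-1
t=1: S=-1, d=2, jump=3, S_2=2
t=2: S=2, d=3, jump=0, S_3=2
t=3: S=2, d=4, jump=2, S_4=4
t=4: S=4, d=0, jump=4, S_5=8
t=5: S=8, d=4, jump=2, S_6=10
t=6: S=10, d=0, jump=4, S_7=14
t=7: S=14, d=1, jump=4, S_8=18
t=8: S=18, d=0, jump=4, S_9=22
t=9: S=22, d=3, jump=0, S_10=22
t=10: S=22, d=3, jump=0, S_11=22
t=11: S=22, d=1, jump=4, S_12=26
t=12: S=26, d=2, jump=3, S_13=29
t=13: S=29, d=1, jump=4, S_14=33
t=14: S=33, d=4, jump=2, S_15=35


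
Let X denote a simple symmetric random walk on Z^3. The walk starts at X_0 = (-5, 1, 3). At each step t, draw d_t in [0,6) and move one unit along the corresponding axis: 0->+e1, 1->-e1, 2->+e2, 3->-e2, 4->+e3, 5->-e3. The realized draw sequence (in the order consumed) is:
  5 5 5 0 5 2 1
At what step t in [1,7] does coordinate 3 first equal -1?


t=0: X=(-5, 1, 3), d=5 → -e3, X_1=(-5, 1, 2)
t=1: X=(-5, 1, 2), d=5 → -e3, X_2=(-5, 1, 1)
t=2: X=(-5, 1, 1), d=5 → -e3, X_3=(-5, 1, 0)
t=3: X=(-5, 1, 0), d=0 → +e1, X_4=(-4, 1, 0)
t=4: X=(-4, 1, 0), d=5 → -e3, X_5=(-4, 1, -1)
t=5: X=(-4, 1, -1), d=2 → +e2, X_6=(-4, 2, -1)
t=6: X=(-4, 2, -1), d=1 → -e1, X_7=(-5, 2, -1)

5


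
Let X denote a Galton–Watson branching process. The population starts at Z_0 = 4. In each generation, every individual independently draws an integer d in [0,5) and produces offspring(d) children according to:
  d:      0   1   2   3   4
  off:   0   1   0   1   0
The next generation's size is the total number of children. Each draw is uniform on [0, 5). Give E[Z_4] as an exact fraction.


64/625

Outcome values over d=0..4: [0, 1, 0, 1, 0]
Σy = 2, Σy² = 2, M = 5
μ = 2/5 = 2/5,  σ² = 2/5 − (2/5)² = 6/25
E[Z_0] = 4
E[Z_1] = 2/5·E[Z_0] = 8/5
E[Z_2] = 2/5·E[Z_1] = 16/25
E[Z_3] = 2/5·E[Z_2] = 32/125
E[Z_4] = 2/5·E[Z_3] = 64/625


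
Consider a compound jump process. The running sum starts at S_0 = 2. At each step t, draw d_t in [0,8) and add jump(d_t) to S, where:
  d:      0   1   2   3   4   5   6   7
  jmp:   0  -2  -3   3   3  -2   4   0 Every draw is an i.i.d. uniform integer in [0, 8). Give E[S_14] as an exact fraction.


Outcome values over d=0..7: [0, -2, -3, 3, 3, -2, 4, 0]
Σy = 3, Σy² = 51, M = 8
μ = 3/8 = 3/8,  σ² = 51/8 − (3/8)² = 399/64
E[S_14] = 2 + 14·(3/8) = 29/4

29/4


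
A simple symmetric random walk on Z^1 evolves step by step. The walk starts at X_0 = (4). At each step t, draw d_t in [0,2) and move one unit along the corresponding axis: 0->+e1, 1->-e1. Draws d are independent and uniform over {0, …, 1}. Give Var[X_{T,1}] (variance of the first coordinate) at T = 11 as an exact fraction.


11

Outcome values over d=0..1: [1, -1]
Σy = 0, Σy² = 2, M = 2
μ = 0/2 = 0,  σ² = 2/2 − (0)² = 1
Independent increments: Var[X_11] = 11·σ² = 11·(1) = 11


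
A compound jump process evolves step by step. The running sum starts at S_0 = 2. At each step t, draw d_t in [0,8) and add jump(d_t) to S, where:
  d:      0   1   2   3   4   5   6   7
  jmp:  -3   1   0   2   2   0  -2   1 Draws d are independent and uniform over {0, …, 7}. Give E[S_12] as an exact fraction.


Outcome values over d=0..7: [-3, 1, 0, 2, 2, 0, -2, 1]
Σy = 1, Σy² = 23, M = 8
μ = 1/8 = 1/8,  σ² = 23/8 − (1/8)² = 183/64
E[S_12] = 2 + 12·(1/8) = 7/2

7/2


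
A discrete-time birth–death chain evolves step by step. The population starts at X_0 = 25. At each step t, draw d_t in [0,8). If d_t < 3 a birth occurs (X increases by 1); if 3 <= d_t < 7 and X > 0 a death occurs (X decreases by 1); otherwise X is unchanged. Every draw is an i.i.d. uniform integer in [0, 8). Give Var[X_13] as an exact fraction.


715/64

X can drop by at most 1 per step and X_0 = 25 > T = 13, so X_t >= 25 − t >= 12 > 0 for every t <= 13: the floor at 0 (the 'and X > 0' condition) never binds. Hence X_13 = X_0 + Σ_{t<13} Y_t with i.i.d. increments Y_t = y(d_t) ∈ {+1, −1, 0}.
Outcome values over d=0..7: [1, 1, 1, -1, -1, -1, -1, 0]
Σy = -1, Σy² = 7, M = 8
μ = -1/8 = -1/8,  σ² = 7/8 − (-1/8)² = 55/64
Independent increments: Var[X_13] = 13·σ² = 13·(55/64) = 715/64


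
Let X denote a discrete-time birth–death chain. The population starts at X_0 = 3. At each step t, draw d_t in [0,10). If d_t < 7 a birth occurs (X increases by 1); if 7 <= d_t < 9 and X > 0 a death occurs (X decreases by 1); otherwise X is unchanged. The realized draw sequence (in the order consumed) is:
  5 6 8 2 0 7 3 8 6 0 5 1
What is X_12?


9

t=0: X=3, d=5 → birth, X_1=4
t=1: X=4, d=6 → birth, X_2=5
t=2: X=5, d=8 → death, X_3=4
t=3: X=4, d=2 → birth, X_4=5
t=4: X=5, d=0 → birth, X_5=6
t=5: X=6, d=7 → death, X_6=5
t=6: X=5, d=3 → birth, X_7=6
t=7: X=6, d=8 → death, X_8=5
t=8: X=5, d=6 → birth, X_9=6
t=9: X=6, d=0 → birth, X_10=7
t=10: X=7, d=5 → birth, X_11=8
t=11: X=8, d=1 → birth, X_12=9


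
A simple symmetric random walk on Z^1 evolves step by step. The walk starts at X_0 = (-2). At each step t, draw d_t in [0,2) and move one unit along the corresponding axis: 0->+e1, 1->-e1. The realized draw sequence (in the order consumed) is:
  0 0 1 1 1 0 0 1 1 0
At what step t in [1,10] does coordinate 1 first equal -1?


1

t=0: X=(-2), d=0 → +e1, X_1=(-1)
t=1: X=(-1), d=0 → +e1, X_2=(0)
t=2: X=(0), d=1 → -e1, X_3=(-1)
t=3: X=(-1), d=1 → -e1, X_4=(-2)
t=4: X=(-2), d=1 → -e1, X_5=(-3)
t=5: X=(-3), d=0 → +e1, X_6=(-2)
t=6: X=(-2), d=0 → +e1, X_7=(-1)
t=7: X=(-1), d=1 → -e1, X_8=(-2)
t=8: X=(-2), d=1 → -e1, X_9=(-3)
t=9: X=(-3), d=0 → +e1, X_10=(-2)


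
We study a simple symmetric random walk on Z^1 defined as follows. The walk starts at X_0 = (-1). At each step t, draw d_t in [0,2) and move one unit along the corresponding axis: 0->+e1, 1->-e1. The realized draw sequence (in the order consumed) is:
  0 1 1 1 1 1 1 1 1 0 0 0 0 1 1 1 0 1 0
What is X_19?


t=0: X=(-1), d=0 → +e1, X_1=(0)
t=1: X=(0), d=1 → -e1, X_2=(-1)
t=2: X=(-1), d=1 → -e1, X_3=(-2)
t=3: X=(-2), d=1 → -e1, X_4=(-3)
t=4: X=(-3), d=1 → -e1, X_5=(-4)
t=5: X=(-4), d=1 → -e1, X_6=(-5)
t=6: X=(-5), d=1 → -e1, X_7=(-6)
t=7: X=(-6), d=1 → -e1, X_8=(-7)
t=8: X=(-7), d=1 → -e1, X_9=(-8)
t=9: X=(-8), d=0 → +e1, X_10=(-7)
t=10: X=(-7), d=0 → +e1, X_11=(-6)
t=11: X=(-6), d=0 → +e1, X_12=(-5)
t=12: X=(-5), d=0 → +e1, X_13=(-4)
t=13: X=(-4), d=1 → -e1, X_14=(-5)
t=14: X=(-5), d=1 → -e1, X_15=(-6)
t=15: X=(-6), d=1 → -e1, X_16=(-7)
t=16: X=(-7), d=0 → +e1, X_17=(-6)
t=17: X=(-6), d=1 → -e1, X_18=(-7)
t=18: X=(-7), d=0 → +e1, X_19=(-6)

(-6)


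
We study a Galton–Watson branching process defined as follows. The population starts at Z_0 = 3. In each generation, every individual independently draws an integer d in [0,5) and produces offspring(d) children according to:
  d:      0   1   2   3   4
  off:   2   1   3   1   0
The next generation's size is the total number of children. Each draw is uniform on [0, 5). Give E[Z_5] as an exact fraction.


50421/3125

Outcome values over d=0..4: [2, 1, 3, 1, 0]
Σy = 7, Σy² = 15, M = 5
μ = 7/5 = 7/5,  σ² = 15/5 − (7/5)² = 26/25
E[Z_0] = 3
E[Z_1] = 7/5·E[Z_0] = 21/5
E[Z_2] = 7/5·E[Z_1] = 147/25
E[Z_3] = 7/5·E[Z_2] = 1029/125
E[Z_4] = 7/5·E[Z_3] = 7203/625
E[Z_5] = 7/5·E[Z_4] = 50421/3125


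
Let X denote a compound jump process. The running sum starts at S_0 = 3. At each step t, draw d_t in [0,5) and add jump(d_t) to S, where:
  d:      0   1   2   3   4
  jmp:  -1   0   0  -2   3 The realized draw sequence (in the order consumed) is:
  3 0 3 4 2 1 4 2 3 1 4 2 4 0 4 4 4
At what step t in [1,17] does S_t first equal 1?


t=0: S=3, d=3, jump=-2, S_1=1
t=1: S=1, d=0, jump=-1, S_2=0
t=2: S=0, d=3, jump=-2, S_3=-2
t=3: S=-2, d=4, jump=3, S_4=1
t=4: S=1, d=2, jump=0, S_5=1
t=5: S=1, d=1, jump=0, S_6=1
t=6: S=1, d=4, jump=3, S_7=4
t=7: S=4, d=2, jump=0, S_8=4
t=8: S=4, d=3, jump=-2, S_9=2
t=9: S=2, d=1, jump=0, S_10=2
t=10: S=2, d=4, jump=3, S_11=5
t=11: S=5, d=2, jump=0, S_12=5
t=12: S=5, d=4, jump=3, S_13=8
t=13: S=8, d=0, jump=-1, S_14=7
t=14: S=7, d=4, jump=3, S_15=10
t=15: S=10, d=4, jump=3, S_16=13
t=16: S=13, d=4, jump=3, S_17=16

1


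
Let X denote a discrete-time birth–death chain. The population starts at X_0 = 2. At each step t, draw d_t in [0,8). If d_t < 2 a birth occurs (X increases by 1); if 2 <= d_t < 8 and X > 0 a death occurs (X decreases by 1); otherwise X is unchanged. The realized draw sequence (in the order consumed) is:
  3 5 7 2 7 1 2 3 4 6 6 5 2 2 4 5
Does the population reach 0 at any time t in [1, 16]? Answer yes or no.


yes

t=0: X=2, d=3 → death, X_1=1
t=1: X=1, d=5 → death, X_2=0
t=2: X=0, d=7 → hold, X_3=0
t=3: X=0, d=2 → hold, X_4=0
t=4: X=0, d=7 → hold, X_5=0
t=5: X=0, d=1 → birth, X_6=1
t=6: X=1, d=2 → death, X_7=0
t=7: X=0, d=3 → hold, X_8=0
t=8: X=0, d=4 → hold, X_9=0
t=9: X=0, d=6 → hold, X_10=0
t=10: X=0, d=6 → hold, X_11=0
t=11: X=0, d=5 → hold, X_12=0
t=12: X=0, d=2 → hold, X_13=0
t=13: X=0, d=2 → hold, X_14=0
t=14: X=0, d=4 → hold, X_15=0
t=15: X=0, d=5 → hold, X_16=0


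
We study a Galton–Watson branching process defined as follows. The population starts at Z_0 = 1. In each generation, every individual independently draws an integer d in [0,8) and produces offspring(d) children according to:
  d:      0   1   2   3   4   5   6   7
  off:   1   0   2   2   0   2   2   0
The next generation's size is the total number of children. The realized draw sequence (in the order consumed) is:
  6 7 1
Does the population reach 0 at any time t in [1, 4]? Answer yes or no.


gen 0: Z_0=1, draws=[6], offspring=[2], Z_1=2
gen 1: Z_1=2, draws=[7, 1], offspring=[0, 0], Z_2=0
gen 2: Z_2=0, draws=[], offspring=[], Z_3=0
gen 3: Z_3=0, draws=[], offspring=[], Z_4=0

yes


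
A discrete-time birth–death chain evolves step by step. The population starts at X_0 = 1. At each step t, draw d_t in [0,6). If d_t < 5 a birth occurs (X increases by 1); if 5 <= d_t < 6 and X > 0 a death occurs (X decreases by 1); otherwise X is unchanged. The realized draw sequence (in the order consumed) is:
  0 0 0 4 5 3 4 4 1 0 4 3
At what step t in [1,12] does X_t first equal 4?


t=0: X=1, d=0 → birth, X_1=2
t=1: X=2, d=0 → birth, X_2=3
t=2: X=3, d=0 → birth, X_3=4
t=3: X=4, d=4 → birth, X_4=5
t=4: X=5, d=5 → death, X_5=4
t=5: X=4, d=3 → birth, X_6=5
t=6: X=5, d=4 → birth, X_7=6
t=7: X=6, d=4 → birth, X_8=7
t=8: X=7, d=1 → birth, X_9=8
t=9: X=8, d=0 → birth, X_10=9
t=10: X=9, d=4 → birth, X_11=10
t=11: X=10, d=3 → birth, X_12=11

3


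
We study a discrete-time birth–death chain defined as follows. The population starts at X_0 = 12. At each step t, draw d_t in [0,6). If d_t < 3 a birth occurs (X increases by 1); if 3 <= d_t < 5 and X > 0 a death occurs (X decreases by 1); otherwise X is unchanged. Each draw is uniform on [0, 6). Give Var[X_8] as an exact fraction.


58/9

X can drop by at most 1 per step and X_0 = 12 > T = 8, so X_t >= 12 − t >= 4 > 0 for every t <= 8: the floor at 0 (the 'and X > 0' condition) never binds. Hence X_8 = X_0 + Σ_{t<8} Y_t with i.i.d. increments Y_t = y(d_t) ∈ {+1, −1, 0}.
Outcome values over d=0..5: [1, 1, 1, -1, -1, 0]
Σy = 1, Σy² = 5, M = 6
μ = 1/6 = 1/6,  σ² = 5/6 − (1/6)² = 29/36
Independent increments: Var[X_8] = 8·σ² = 8·(29/36) = 58/9


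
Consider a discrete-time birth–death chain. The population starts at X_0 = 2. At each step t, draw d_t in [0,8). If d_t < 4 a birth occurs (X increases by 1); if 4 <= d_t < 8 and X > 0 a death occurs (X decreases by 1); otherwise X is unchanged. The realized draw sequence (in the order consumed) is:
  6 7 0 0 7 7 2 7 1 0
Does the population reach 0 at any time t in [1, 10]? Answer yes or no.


t=0: X=2, d=6 → death, X_1=1
t=1: X=1, d=7 → death, X_2=0
t=2: X=0, d=0 → birth, X_3=1
t=3: X=1, d=0 → birth, X_4=2
t=4: X=2, d=7 → death, X_5=1
t=5: X=1, d=7 → death, X_6=0
t=6: X=0, d=2 → birth, X_7=1
t=7: X=1, d=7 → death, X_8=0
t=8: X=0, d=1 → birth, X_9=1
t=9: X=1, d=0 → birth, X_10=2

yes


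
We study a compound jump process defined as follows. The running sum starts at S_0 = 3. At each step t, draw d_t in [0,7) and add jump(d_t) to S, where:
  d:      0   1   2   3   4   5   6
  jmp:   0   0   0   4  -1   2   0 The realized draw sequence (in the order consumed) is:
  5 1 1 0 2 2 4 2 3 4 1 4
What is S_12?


6

t=0: S=3, d=5, jump=2, S_1=5
t=1: S=5, d=1, jump=0, S_2=5
t=2: S=5, d=1, jump=0, S_3=5
t=3: S=5, d=0, jump=0, S_4=5
t=4: S=5, d=2, jump=0, S_5=5
t=5: S=5, d=2, jump=0, S_6=5
t=6: S=5, d=4, jump=-1, S_7=4
t=7: S=4, d=2, jump=0, S_8=4
t=8: S=4, d=3, jump=4, S_9=8
t=9: S=8, d=4, jump=-1, S_10=7
t=10: S=7, d=1, jump=0, S_11=7
t=11: S=7, d=4, jump=-1, S_12=6


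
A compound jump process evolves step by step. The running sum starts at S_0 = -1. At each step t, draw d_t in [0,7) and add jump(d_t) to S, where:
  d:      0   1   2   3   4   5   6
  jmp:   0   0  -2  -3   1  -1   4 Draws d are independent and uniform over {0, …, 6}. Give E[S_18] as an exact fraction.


Outcome values over d=0..6: [0, 0, -2, -3, 1, -1, 4]
Σy = -1, Σy² = 31, M = 7
μ = -1/7 = -1/7,  σ² = 31/7 − (-1/7)² = 216/49
E[S_18] = -1 + 18·(-1/7) = -25/7

-25/7


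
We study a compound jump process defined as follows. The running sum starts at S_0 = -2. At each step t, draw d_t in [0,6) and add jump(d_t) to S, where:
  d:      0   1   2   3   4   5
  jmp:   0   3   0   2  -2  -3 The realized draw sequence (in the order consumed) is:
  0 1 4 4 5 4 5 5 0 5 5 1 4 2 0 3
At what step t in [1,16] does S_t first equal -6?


5

t=0: S=-2, d=0, jump=0, S_1=-2
t=1: S=-2, d=1, jump=3, S_2=1
t=2: S=1, d=4, jump=-2, S_3=-1
t=3: S=-1, d=4, jump=-2, S_4=-3
t=4: S=-3, d=5, jump=-3, S_5=-6
t=5: S=-6, d=4, jump=-2, S_6=-8
t=6: S=-8, d=5, jump=-3, S_7=-11
t=7: S=-11, d=5, jump=-3, S_8=-14
t=8: S=-14, d=0, jump=0, S_9=-14
t=9: S=-14, d=5, jump=-3, S_10=-17
t=10: S=-17, d=5, jump=-3, S_11=-20
t=11: S=-20, d=1, jump=3, S_12=-17
t=12: S=-17, d=4, jump=-2, S_13=-19
t=13: S=-19, d=2, jump=0, S_14=-19
t=14: S=-19, d=0, jump=0, S_15=-19
t=15: S=-19, d=3, jump=2, S_16=-17


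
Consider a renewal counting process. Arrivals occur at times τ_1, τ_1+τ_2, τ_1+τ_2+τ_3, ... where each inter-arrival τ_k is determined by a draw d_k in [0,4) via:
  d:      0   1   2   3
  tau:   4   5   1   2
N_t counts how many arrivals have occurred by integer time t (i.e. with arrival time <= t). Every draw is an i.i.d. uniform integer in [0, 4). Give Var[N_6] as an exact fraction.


11459759/16777216

Inter-arrival values over d=0..3: [4, 5, 1, 2]
Each d has probability 1/4, so the pmf of τ is: f(1) = 1/4, f(2) = 1/4, f(4) = 1/4, f(5) = 1/4
Let p_n(j) = P(N_n = j), with p_0 = [1]. Condition on τ_1: p_n(0) = P(τ > n), and for j >= 1, p_n(j) = Σ_{k<=n} f(k)·p_{n−k}(j−1)
p_1 = [3/4, 1/4]  (j = 0..1)
p_2 = [1/2, 7/16, 1/16]  (j = 0..2)
p_3 = [1/2, 5/16, 11/64, 1/64]  (j = 0..3)
p_4 = [1/4, 1/2, 3/16, 15/256, 1/256]  (j = 0..4)
p_5 = [0, 5/8, 17/64, 23/256, 19/1024, 1/1024]  (j = 0..5)
p_6 = [0, 3/8, 29/64, 33/256, 19/512, 23/4096, 1/4096]  (j = 0..6)
E[N_6] = Σ j·p_6(j) = 7561/4096;  E[N_6²] = Σ j²·p_6(j) = 16755/4096
Var[N_6] = 16755/4096 − (7561/4096)² = 11459759/16777216


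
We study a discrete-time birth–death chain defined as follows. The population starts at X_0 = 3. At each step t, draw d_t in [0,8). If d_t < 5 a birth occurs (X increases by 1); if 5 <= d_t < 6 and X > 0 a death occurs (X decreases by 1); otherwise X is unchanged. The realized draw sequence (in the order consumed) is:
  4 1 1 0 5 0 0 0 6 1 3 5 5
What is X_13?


t=0: X=3, d=4 → birth, X_1=4
t=1: X=4, d=1 → birth, X_2=5
t=2: X=5, d=1 → birth, X_3=6
t=3: X=6, d=0 → birth, X_4=7
t=4: X=7, d=5 → death, X_5=6
t=5: X=6, d=0 → birth, X_6=7
t=6: X=7, d=0 → birth, X_7=8
t=7: X=8, d=0 → birth, X_8=9
t=8: X=9, d=6 → hold, X_9=9
t=9: X=9, d=1 → birth, X_10=10
t=10: X=10, d=3 → birth, X_11=11
t=11: X=11, d=5 → death, X_12=10
t=12: X=10, d=5 → death, X_13=9

9


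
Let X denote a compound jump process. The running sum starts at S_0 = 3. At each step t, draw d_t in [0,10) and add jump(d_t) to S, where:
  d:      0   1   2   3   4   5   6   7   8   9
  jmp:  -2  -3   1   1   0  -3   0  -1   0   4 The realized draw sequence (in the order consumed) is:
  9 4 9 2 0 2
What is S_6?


11

t=0: S=3, d=9, jump=4, S_1=7
t=1: S=7, d=4, jump=0, S_2=7
t=2: S=7, d=9, jump=4, S_3=11
t=3: S=11, d=2, jump=1, S_4=12
t=4: S=12, d=0, jump=-2, S_5=10
t=5: S=10, d=2, jump=1, S_6=11


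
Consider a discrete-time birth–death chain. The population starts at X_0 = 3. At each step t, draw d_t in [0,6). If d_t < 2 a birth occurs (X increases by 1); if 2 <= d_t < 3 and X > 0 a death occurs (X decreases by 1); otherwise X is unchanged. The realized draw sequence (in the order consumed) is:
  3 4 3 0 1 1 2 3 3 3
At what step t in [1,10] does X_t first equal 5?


t=0: X=3, d=3 → hold, X_1=3
t=1: X=3, d=4 → hold, X_2=3
t=2: X=3, d=3 → hold, X_3=3
t=3: X=3, d=0 → birth, X_4=4
t=4: X=4, d=1 → birth, X_5=5
t=5: X=5, d=1 → birth, X_6=6
t=6: X=6, d=2 → death, X_7=5
t=7: X=5, d=3 → hold, X_8=5
t=8: X=5, d=3 → hold, X_9=5
t=9: X=5, d=3 → hold, X_10=5

5


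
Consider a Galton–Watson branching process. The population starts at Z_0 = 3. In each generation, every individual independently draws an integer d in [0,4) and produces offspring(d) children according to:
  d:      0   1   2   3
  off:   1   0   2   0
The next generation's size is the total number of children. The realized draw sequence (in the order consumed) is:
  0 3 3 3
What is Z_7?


gen 0: Z_0=3, draws=[0, 3, 3], offspring=[1, 0, 0], Z_1=1
gen 1: Z_1=1, draws=[3], offspring=[0], Z_2=0
gen 2: Z_2=0, draws=[], offspring=[], Z_3=0
gen 3: Z_3=0, draws=[], offspring=[], Z_4=0
gen 4: Z_4=0, draws=[], offspring=[], Z_5=0
gen 5: Z_5=0, draws=[], offspring=[], Z_6=0
gen 6: Z_6=0, draws=[], offspring=[], Z_7=0

0


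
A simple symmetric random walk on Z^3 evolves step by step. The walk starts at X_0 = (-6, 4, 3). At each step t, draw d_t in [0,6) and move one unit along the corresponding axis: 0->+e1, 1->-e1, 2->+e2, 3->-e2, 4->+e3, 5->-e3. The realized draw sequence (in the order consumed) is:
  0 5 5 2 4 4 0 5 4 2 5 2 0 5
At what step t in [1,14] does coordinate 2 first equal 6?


10

t=0: X=(-6, 4, 3), d=0 → +e1, X_1=(-5, 4, 3)
t=1: X=(-5, 4, 3), d=5 → -e3, X_2=(-5, 4, 2)
t=2: X=(-5, 4, 2), d=5 → -e3, X_3=(-5, 4, 1)
t=3: X=(-5, 4, 1), d=2 → +e2, X_4=(-5, 5, 1)
t=4: X=(-5, 5, 1), d=4 → +e3, X_5=(-5, 5, 2)
t=5: X=(-5, 5, 2), d=4 → +e3, X_6=(-5, 5, 3)
t=6: X=(-5, 5, 3), d=0 → +e1, X_7=(-4, 5, 3)
t=7: X=(-4, 5, 3), d=5 → -e3, X_8=(-4, 5, 2)
t=8: X=(-4, 5, 2), d=4 → +e3, X_9=(-4, 5, 3)
t=9: X=(-4, 5, 3), d=2 → +e2, X_10=(-4, 6, 3)
t=10: X=(-4, 6, 3), d=5 → -e3, X_11=(-4, 6, 2)
t=11: X=(-4, 6, 2), d=2 → +e2, X_12=(-4, 7, 2)
t=12: X=(-4, 7, 2), d=0 → +e1, X_13=(-3, 7, 2)
t=13: X=(-3, 7, 2), d=5 → -e3, X_14=(-3, 7, 1)
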